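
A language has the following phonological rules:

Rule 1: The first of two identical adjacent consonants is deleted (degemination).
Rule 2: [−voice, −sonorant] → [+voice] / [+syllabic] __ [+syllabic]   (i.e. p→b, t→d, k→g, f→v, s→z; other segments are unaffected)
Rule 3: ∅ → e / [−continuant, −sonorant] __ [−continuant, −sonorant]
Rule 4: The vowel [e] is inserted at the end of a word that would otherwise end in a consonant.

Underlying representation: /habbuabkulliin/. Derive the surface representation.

habuabekuliine

Rule 1 (degemination): /bb/ is a geminate; the first /b/ deletes. /ll/ is a geminate; the first /l/ deletes. /habbuabkulliin/ → habuabkuliin.
Rule 2 (intervocalic voicing): no segment meets the environment; /habuabkuliin/ is unchanged.
Rule 3 (stop-cluster e-epenthesis): /b/ and /k/ form a stop–stop cluster, so [e] is inserted between them. /habuabkuliin/ → habuabekuliin.
Rule 4 (final e-epenthesis): the form ends in the consonant /n/, so [e] is inserted word-finally. /habuabekuliin/ → habuabekuliine.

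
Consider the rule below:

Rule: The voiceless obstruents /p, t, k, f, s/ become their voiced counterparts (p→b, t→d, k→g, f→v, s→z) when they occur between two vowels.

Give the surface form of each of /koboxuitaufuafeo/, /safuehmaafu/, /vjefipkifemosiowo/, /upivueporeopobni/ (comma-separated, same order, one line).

/koboxuitaufuafeo/: /t/ is a voiceless obstruent between vowels /i/ and /a/, so it voices to [d]. /f/ is a voiceless obstruent between vowels /u/ and /u/, so it voices to [v]. /f/ is a voiceless obstruent between vowels /a/ and /e/, so it voices to [v]. → [koboxuidauvuaveo].
/safuehmaafu/: /f/ is a voiceless obstruent between vowels /a/ and /u/, so it voices to [v]. /f/ is a voiceless obstruent between vowels /a/ and /u/, so it voices to [v]. → [savuehmaavu].
/vjefipkifemosiowo/: /f/ is a voiceless obstruent between vowels /e/ and /i/, so it voices to [v]. /f/ is a voiceless obstruent between vowels /i/ and /e/, so it voices to [v]. /s/ is a voiceless obstruent between vowels /o/ and /i/, so it voices to [z]. → [vjevipkivemoziowo].
/upivueporeopobni/: /p/ is a voiceless obstruent between vowels /u/ and /i/, so it voices to [b]. /p/ is a voiceless obstruent between vowels /e/ and /o/, so it voices to [b]. /p/ is a voiceless obstruent between vowels /o/ and /o/, so it voices to [b]. → [ubivueboreobobni].

koboxuidauvuaveo, savuehmaavu, vjevipkivemoziowo, ubivueboreobobni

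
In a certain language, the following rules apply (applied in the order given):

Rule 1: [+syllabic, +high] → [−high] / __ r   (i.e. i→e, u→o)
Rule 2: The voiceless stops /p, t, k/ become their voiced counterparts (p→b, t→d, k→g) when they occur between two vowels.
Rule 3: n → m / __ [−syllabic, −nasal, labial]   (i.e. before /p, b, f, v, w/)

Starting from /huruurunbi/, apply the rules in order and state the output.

Rule 1 (pre-rhotic lowering): /u/ is a high vowel immediately before /r/, so it lowers to [o]. /u/ is a high vowel immediately before /r/, so it lowers to [o]. /huruurunbi/ → horuorunbi.
Rule 2 (intervocalic voicing): no segment meets the environment; /horuorunbi/ is unchanged.
Rule 3 (nasal place assimilation): /n/ precedes the labial consonant /b/, so it assimilates in place to [m]. /horuorunbi/ → horuorumbi.

horuorumbi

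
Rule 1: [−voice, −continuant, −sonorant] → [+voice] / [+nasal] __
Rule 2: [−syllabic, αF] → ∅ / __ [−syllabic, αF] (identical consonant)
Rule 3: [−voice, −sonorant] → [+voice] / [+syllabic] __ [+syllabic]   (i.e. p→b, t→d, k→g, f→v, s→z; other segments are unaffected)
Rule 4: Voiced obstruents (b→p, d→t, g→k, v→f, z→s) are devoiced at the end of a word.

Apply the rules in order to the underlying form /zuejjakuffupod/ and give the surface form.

Rule 1 (post-nasal voicing): no segment meets the environment; /zuejjakuffupod/ is unchanged.
Rule 2 (degemination): /jj/ is a geminate; the first /j/ deletes. /ff/ is a geminate; the first /f/ deletes. /zuejjakuffupod/ → zuejakufupod.
Rule 3 (intervocalic voicing): /k/ is a voiceless obstruent between vowels /a/ and /u/, so it voices to [g]. /f/ is a voiceless obstruent between vowels /u/ and /u/, so it voices to [v]. /p/ is a voiceless obstruent between vowels /u/ and /o/, so it voices to [b]. /zuejakufupod/ → zuejaguvubod.
Rule 4 (final devoicing): /d/ is a voiced obstruent in word-final position, so it devoices to [t]. /zuejaguvubod/ → zuejaguvubot.

zuejaguvubot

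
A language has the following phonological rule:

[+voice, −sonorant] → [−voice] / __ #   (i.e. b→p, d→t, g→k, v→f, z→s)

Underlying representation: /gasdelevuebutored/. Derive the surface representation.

gasdelevuebutoret

/d/ is a voiced obstruent in word-final position, so it devoices to [t].
Surface form: [gasdelevuebutoret].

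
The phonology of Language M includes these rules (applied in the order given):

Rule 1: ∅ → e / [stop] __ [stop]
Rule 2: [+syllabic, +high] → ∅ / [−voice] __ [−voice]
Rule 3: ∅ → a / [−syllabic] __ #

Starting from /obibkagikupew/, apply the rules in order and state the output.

Rule 1 (stop-cluster e-epenthesis): /b/ and /k/ form a stop–stop cluster, so [e] is inserted between them. /obibkagikupew/ → obibekagikupew.
Rule 2 (high vowel syncope): /u/ is a high vowel flanked by voiceless consonants /k/ and /p/, so it deletes. /obibekagikupew/ → obibekagikpew.
Rule 3 (final a-epenthesis): the form ends in the consonant /w/, so [a] is inserted word-finally. /obibekagikpew/ → obibekagikpewa.

obibekagikpewa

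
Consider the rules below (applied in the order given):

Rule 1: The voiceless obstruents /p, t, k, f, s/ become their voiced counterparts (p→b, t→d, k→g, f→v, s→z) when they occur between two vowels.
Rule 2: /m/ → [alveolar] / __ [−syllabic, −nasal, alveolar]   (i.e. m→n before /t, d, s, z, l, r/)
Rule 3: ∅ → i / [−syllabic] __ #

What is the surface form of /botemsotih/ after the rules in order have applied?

Rule 1 (intervocalic voicing): /t/ is a voiceless obstruent between vowels /o/ and /e/, so it voices to [d]. /t/ is a voiceless obstruent between vowels /o/ and /i/, so it voices to [d]. /botemsotih/ → bodemsodih.
Rule 2 (nasal place assimilation): /m/ precedes the alveolar consonant /s/, so it assimilates in place to [n]. /bodemsodih/ → bodensodih.
Rule 3 (final i-epenthesis): the form ends in the consonant /h/, so [i] is inserted word-finally. /bodensodih/ → bodensodihi.

bodensodihi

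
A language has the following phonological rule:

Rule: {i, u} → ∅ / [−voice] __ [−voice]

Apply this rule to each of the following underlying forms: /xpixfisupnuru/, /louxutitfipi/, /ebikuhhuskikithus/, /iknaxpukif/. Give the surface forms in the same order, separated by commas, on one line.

xpxfspnuru, louxttfpi, ebikhhskkths, iknaxpkf

/xpixfisupnuru/: /i/ is a high vowel flanked by voiceless consonants /p/ and /x/, so it deletes. /i/ is a high vowel flanked by voiceless consonants /f/ and /s/, so it deletes. /u/ is a high vowel flanked by voiceless consonants /s/ and /p/, so it deletes. → [xpxfspnuru].
/louxutitfipi/: /u/ is a high vowel flanked by voiceless consonants /x/ and /t/, so it deletes. /i/ is a high vowel flanked by voiceless consonants /t/ and /t/, so it deletes. /i/ is a high vowel flanked by voiceless consonants /f/ and /p/, so it deletes. → [louxttfpi].
/ebikuhhuskikithus/: /u/ is a high vowel flanked by voiceless consonants /k/ and /h/, so it deletes. /u/ is a high vowel flanked by voiceless consonants /h/ and /s/, so it deletes. /i/ is a high vowel flanked by voiceless consonants /k/ and /k/, so it deletes. /i/ is a high vowel flanked by voiceless consonants /k/ and /t/, so it deletes. /u/ is a high vowel flanked by voiceless consonants /h/ and /s/, so it deletes. → [ebikhhskkths].
/iknaxpukif/: /u/ is a high vowel flanked by voiceless consonants /p/ and /k/, so it deletes. /i/ is a high vowel flanked by voiceless consonants /k/ and /f/, so it deletes. → [iknaxpkf].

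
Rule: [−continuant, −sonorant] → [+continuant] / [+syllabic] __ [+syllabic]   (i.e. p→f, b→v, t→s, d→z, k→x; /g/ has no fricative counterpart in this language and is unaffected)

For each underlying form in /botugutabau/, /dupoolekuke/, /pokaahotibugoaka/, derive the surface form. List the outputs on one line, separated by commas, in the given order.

/botugutabau/: /t/ is a stop between vowels /o/ and /u/, so it spirantizes to the fricative [s]. /t/ is a stop between vowels /u/ and /a/, so it spirantizes to the fricative [s]. /b/ is a stop between vowels /a/ and /a/, so it spirantizes to the fricative [v]. → [bosugusavau].
/dupoolekuke/: /p/ is a stop between vowels /u/ and /o/, so it spirantizes to the fricative [f]. /k/ is a stop between vowels /e/ and /u/, so it spirantizes to the fricative [x]. /k/ is a stop between vowels /u/ and /e/, so it spirantizes to the fricative [x]. → [dufoolexuxe].
/pokaahotibugoaka/: /k/ is a stop between vowels /o/ and /a/, so it spirantizes to the fricative [x]. /t/ is a stop between vowels /o/ and /i/, so it spirantizes to the fricative [s]. /b/ is a stop between vowels /i/ and /u/, so it spirantizes to the fricative [v]. /k/ is a stop between vowels /a/ and /a/, so it spirantizes to the fricative [x]. → [poxaahosivugoaxa].

bosugusavau, dufoolexuxe, poxaahosivugoaxa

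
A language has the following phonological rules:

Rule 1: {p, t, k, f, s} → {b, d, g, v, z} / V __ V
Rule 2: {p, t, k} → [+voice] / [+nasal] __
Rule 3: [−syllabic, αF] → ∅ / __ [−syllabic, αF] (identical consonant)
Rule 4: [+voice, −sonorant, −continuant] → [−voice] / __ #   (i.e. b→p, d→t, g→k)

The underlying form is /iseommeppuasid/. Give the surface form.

Rule 1 (intervocalic voicing): /s/ is a voiceless obstruent between vowels /i/ and /e/, so it voices to [z]. /s/ is a voiceless obstruent between vowels /a/ and /i/, so it voices to [z]. /iseommeppuasid/ → izeommeppuazid.
Rule 2 (post-nasal voicing): no segment meets the environment; /izeommeppuazid/ is unchanged.
Rule 3 (degemination): /mm/ is a geminate; the first /m/ deletes. /pp/ is a geminate; the first /p/ deletes. /izeommeppuazid/ → izeomepuazid.
Rule 4 (final devoicing): /d/ is a voiced stop in word-final position, so it devoices to [t]. /izeomepuazid/ → izeomepuazit.

izeomepuazit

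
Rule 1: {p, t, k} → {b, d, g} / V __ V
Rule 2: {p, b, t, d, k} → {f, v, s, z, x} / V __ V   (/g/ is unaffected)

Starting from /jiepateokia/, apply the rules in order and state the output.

jievazeogia

Rule 1 (intervocalic voicing): /p/ is a voiceless stop between vowels /e/ and /a/, so it voices to [b]. /t/ is a voiceless stop between vowels /a/ and /e/, so it voices to [d]. /k/ is a voiceless stop between vowels /o/ and /i/, so it voices to [g]. /jiepateokia/ → jiebadeogia.
Rule 2 (intervocalic spirantization): /b/ is a stop between vowels /e/ and /a/, so it spirantizes to the fricative [v]. /d/ is a stop between vowels /a/ and /e/, so it spirantizes to the fricative [z]. /jiebadeogia/ → jievazeogia.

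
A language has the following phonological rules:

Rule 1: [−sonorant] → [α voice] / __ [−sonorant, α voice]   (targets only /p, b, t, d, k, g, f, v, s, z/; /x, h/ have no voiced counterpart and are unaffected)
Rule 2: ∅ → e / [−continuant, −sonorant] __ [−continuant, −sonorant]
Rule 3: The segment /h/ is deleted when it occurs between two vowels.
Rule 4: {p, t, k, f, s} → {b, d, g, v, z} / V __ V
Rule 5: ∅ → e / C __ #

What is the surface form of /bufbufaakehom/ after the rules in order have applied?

buvbuvaageome

Rule 1 (regressive voicing assimilation): /f/ precedes the voiced obstruent /b/, so it voices to [v] by assimilation. /bufbufaakehom/ → buvbufaakehom.
Rule 2 (stop-cluster e-epenthesis): no segment meets the environment; /buvbufaakehom/ is unchanged.
Rule 3 (intervocalic h-deletion): /h/ occurs between vowels /e/ and /o/, so it deletes. /buvbufaakehom/ → buvbufaakeom.
Rule 4 (intervocalic voicing): /f/ is a voiceless obstruent between vowels /u/ and /a/, so it voices to [v]. /k/ is a voiceless obstruent between vowels /a/ and /e/, so it voices to [g]. /buvbufaakeom/ → buvbuvaageom.
Rule 5 (final e-epenthesis): the form ends in the consonant /m/, so [e] is inserted word-finally. /buvbuvaageom/ → buvbuvaageome.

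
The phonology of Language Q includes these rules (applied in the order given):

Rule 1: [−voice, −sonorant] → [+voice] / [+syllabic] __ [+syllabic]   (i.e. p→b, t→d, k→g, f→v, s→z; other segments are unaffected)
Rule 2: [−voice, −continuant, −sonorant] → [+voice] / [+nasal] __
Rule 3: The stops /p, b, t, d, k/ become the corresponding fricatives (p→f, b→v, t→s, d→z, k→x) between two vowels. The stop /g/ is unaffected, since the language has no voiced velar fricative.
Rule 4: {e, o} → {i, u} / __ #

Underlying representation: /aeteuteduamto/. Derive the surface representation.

aezeuzezuamdu

Rule 1 (intervocalic voicing): /t/ is a voiceless obstruent between vowels /e/ and /e/, so it voices to [d]. /t/ is a voiceless obstruent between vowels /u/ and /e/, so it voices to [d]. /aeteuteduamto/ → aedeudeduamto.
Rule 2 (post-nasal voicing): /t/ is a voiceless stop immediately after the nasal /m/, so it voices to [d]. /aedeudeduamto/ → aedeudeduamdo.
Rule 3 (intervocalic spirantization): /d/ is a stop between vowels /e/ and /e/, so it spirantizes to the fricative [z]. /d/ is a stop between vowels /u/ and /e/, so it spirantizes to the fricative [z]. /d/ is a stop between vowels /e/ and /u/, so it spirantizes to the fricative [z]. /aedeudeduamdo/ → aezeuzezuamdo.
Rule 4 (final vowel raising): /o/ is a mid vowel in word-final position, so it raises to [u]. /aezeuzezuamdo/ → aezeuzezuamdu.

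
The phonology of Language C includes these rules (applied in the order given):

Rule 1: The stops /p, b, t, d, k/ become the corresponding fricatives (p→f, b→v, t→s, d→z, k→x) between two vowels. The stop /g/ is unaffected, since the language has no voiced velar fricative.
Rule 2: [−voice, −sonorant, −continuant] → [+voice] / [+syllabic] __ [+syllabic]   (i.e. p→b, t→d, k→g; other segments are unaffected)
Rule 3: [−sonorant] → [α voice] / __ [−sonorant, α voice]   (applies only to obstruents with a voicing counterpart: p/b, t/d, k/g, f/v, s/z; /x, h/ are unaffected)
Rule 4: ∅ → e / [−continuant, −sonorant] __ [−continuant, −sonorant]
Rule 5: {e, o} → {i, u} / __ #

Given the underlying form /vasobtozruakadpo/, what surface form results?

vasopetozruaxatepu

Rule 1 (intervocalic spirantization): /k/ is a stop between vowels /a/ and /a/, so it spirantizes to the fricative [x]. /vasobtozruakadpo/ → vasobtozruaxadpo.
Rule 2 (intervocalic voicing): no segment meets the environment; /vasobtozruaxadpo/ is unchanged.
Rule 3 (regressive voicing assimilation): /b/ precedes the voiceless obstruent /t/, so it devoices to [p] by assimilation. /d/ precedes the voiceless obstruent /p/, so it devoices to [t] by assimilation. /vasobtozruaxadpo/ → vasoptozruaxatpo.
Rule 4 (stop-cluster e-epenthesis): /p/ and /t/ form a stop–stop cluster, so [e] is inserted between them. /t/ and /p/ form a stop–stop cluster, so [e] is inserted between them. /vasoptozruaxatpo/ → vasopetozruaxatepo.
Rule 5 (final vowel raising): /o/ is a mid vowel in word-final position, so it raises to [u]. /vasopetozruaxatepo/ → vasopetozruaxatepu.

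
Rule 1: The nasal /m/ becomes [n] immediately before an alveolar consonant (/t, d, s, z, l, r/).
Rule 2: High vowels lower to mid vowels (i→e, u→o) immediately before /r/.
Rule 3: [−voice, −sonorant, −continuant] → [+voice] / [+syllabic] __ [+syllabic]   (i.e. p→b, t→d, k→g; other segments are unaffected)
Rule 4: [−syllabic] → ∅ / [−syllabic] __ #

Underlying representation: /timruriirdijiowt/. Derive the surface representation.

tinrorierdijiow

Rule 1 (nasal place assimilation): /m/ precedes the alveolar consonant /r/, so it assimilates in place to [n]. /timruriirdijiowt/ → tinruriirdijiowt.
Rule 2 (pre-rhotic lowering): /u/ is a high vowel immediately before /r/, so it lowers to [o]. /i/ is a high vowel immediately before /r/, so it lowers to [e]. /tinruriirdijiowt/ → tinrorierdijiowt.
Rule 3 (intervocalic voicing): no segment meets the environment; /tinrorierdijiowt/ is unchanged.
Rule 4 (final cluster simplification): /t/ is the second consonant of a word-final cluster /wt/, so it deletes. /tinrorierdijiowt/ → tinrorierdijiow.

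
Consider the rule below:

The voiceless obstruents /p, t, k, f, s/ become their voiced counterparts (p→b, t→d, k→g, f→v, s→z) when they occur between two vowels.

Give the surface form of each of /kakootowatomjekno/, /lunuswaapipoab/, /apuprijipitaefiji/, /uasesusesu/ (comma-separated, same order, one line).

/kakootowatomjekno/: /k/ is a voiceless obstruent between vowels /a/ and /o/, so it voices to [g]. /t/ is a voiceless obstruent between vowels /o/ and /o/, so it voices to [d]. /t/ is a voiceless obstruent between vowels /a/ and /o/, so it voices to [d]. → [kagoodowadomjekno].
/lunuswaapipoab/: /p/ is a voiceless obstruent between vowels /a/ and /i/, so it voices to [b]. /p/ is a voiceless obstruent between vowels /i/ and /o/, so it voices to [b]. → [lunuswaabiboab].
/apuprijipitaefiji/: /p/ is a voiceless obstruent between vowels /a/ and /u/, so it voices to [b]. /p/ is a voiceless obstruent between vowels /i/ and /i/, so it voices to [b]. /t/ is a voiceless obstruent between vowels /i/ and /a/, so it voices to [d]. /f/ is a voiceless obstruent between vowels /e/ and /i/, so it voices to [v]. → [abuprijibidaeviji].
/uasesusesu/: /s/ is a voiceless obstruent between vowels /a/ and /e/, so it voices to [z]. /s/ is a voiceless obstruent between vowels /e/ and /u/, so it voices to [z]. /s/ is a voiceless obstruent between vowels /u/ and /e/, so it voices to [z]. /s/ is a voiceless obstruent between vowels /e/ and /u/, so it voices to [z]. → [uazezuzezu].

kagoodowadomjekno, lunuswaabiboab, abuprijibidaeviji, uazezuzezu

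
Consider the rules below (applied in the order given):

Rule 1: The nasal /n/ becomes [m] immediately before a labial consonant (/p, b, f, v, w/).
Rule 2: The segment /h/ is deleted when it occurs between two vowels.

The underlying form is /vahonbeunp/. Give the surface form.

Rule 1 (nasal place assimilation): /n/ precedes the labial consonant /b/, so it assimilates in place to [m]. /n/ precedes the labial consonant /p/, so it assimilates in place to [m]. /vahonbeunp/ → vahombeump.
Rule 2 (intervocalic h-deletion): /h/ occurs between vowels /a/ and /o/, so it deletes. /vahombeump/ → vaombeump.

vaombeump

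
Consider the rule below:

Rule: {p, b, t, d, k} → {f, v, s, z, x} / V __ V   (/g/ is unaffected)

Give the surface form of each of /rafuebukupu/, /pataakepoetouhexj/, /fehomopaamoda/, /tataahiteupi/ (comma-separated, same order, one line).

rafuevuxufu, pasaaxefoesouhexj, fehomofaamoza, tasaahiseufi

/rafuebukupu/: /b/ is a stop between vowels /e/ and /u/, so it spirantizes to the fricative [v]. /k/ is a stop between vowels /u/ and /u/, so it spirantizes to the fricative [x]. /p/ is a stop between vowels /u/ and /u/, so it spirantizes to the fricative [f]. → [rafuevuxufu].
/pataakepoetouhexj/: /t/ is a stop between vowels /a/ and /a/, so it spirantizes to the fricative [s]. /k/ is a stop between vowels /a/ and /e/, so it spirantizes to the fricative [x]. /p/ is a stop between vowels /e/ and /o/, so it spirantizes to the fricative [f]. /t/ is a stop between vowels /e/ and /o/, so it spirantizes to the fricative [s]. → [pasaaxefoesouhexj].
/fehomopaamoda/: /p/ is a stop between vowels /o/ and /a/, so it spirantizes to the fricative [f]. /d/ is a stop between vowels /o/ and /a/, so it spirantizes to the fricative [z]. → [fehomofaamoza].
/tataahiteupi/: /t/ is a stop between vowels /a/ and /a/, so it spirantizes to the fricative [s]. /t/ is a stop between vowels /i/ and /e/, so it spirantizes to the fricative [s]. /p/ is a stop between vowels /u/ and /i/, so it spirantizes to the fricative [f]. → [tasaahiseufi].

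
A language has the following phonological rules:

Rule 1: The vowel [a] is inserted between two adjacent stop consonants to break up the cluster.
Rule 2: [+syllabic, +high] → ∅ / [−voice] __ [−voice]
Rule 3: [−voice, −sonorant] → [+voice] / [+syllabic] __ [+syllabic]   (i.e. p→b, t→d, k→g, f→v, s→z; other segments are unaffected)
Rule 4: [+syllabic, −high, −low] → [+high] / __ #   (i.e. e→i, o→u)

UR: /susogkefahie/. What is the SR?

Rule 1 (stop-cluster a-epenthesis): /g/ and /k/ form a stop–stop cluster, so [a] is inserted between them. /susogkefahie/ → susogakefahie.
Rule 2 (high vowel syncope): /u/ is a high vowel flanked by voiceless consonants /s/ and /s/, so it deletes. /susogakefahie/ → ssogakefahie.
Rule 3 (intervocalic voicing): /k/ is a voiceless obstruent between vowels /a/ and /e/, so it voices to [g]. /f/ is a voiceless obstruent between vowels /e/ and /a/, so it voices to [v]. /ssogakefahie/ → ssogagevahie.
Rule 4 (final vowel raising): /e/ is a mid vowel in word-final position, so it raises to [i]. /ssogagevahie/ → ssogagevahii.

ssogagevahii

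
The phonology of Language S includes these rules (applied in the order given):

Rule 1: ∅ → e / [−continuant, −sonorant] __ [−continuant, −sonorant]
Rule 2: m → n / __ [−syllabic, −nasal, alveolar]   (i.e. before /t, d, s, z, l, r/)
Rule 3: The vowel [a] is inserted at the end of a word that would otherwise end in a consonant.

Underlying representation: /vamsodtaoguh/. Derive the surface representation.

Rule 1 (stop-cluster e-epenthesis): /d/ and /t/ form a stop–stop cluster, so [e] is inserted between them. /vamsodtaoguh/ → vamsodetaoguh.
Rule 2 (nasal place assimilation): /m/ precedes the alveolar consonant /s/, so it assimilates in place to [n]. /vamsodetaoguh/ → vansodetaoguh.
Rule 3 (final a-epenthesis): the form ends in the consonant /h/, so [a] is inserted word-finally. /vansodetaoguh/ → vansodetaoguha.

vansodetaoguha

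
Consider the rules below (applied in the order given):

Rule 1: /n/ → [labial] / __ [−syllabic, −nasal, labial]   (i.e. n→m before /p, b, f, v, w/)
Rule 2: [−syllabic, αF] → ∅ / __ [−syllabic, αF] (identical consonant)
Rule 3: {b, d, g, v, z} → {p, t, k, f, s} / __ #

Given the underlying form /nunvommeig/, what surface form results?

numvomeik

Rule 1 (nasal place assimilation): /n/ precedes the labial consonant /v/, so it assimilates in place to [m]. /nunvommeig/ → numvommeig.
Rule 2 (degemination): /mm/ is a geminate; the first /m/ deletes. /numvommeig/ → numvomeig.
Rule 3 (final devoicing): /g/ is a voiced obstruent in word-final position, so it devoices to [k]. /numvomeig/ → numvomeik.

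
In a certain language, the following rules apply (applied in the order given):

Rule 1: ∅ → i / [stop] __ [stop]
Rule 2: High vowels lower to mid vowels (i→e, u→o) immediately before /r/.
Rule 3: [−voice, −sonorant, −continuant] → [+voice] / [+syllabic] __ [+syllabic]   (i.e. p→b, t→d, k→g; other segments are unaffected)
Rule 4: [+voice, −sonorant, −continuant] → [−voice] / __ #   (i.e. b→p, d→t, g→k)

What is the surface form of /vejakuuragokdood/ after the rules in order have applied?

vejaguoragogidoot

Rule 1 (stop-cluster i-epenthesis): /k/ and /d/ form a stop–stop cluster, so [i] is inserted between them. /vejakuuragokdood/ → vejakuuragokidood.
Rule 2 (pre-rhotic lowering): /u/ is a high vowel immediately before /r/, so it lowers to [o]. /vejakuuragokidood/ → vejakuoragokidood.
Rule 3 (intervocalic voicing): /k/ is a voiceless stop between vowels /a/ and /u/, so it voices to [g]. /k/ is a voiceless stop between vowels /o/ and /i/, so it voices to [g]. /vejakuoragokidood/ → vejaguoragogidood.
Rule 4 (final devoicing): /d/ is a voiced stop in word-final position, so it devoices to [t]. /vejaguoragogidood/ → vejaguoragogidoot.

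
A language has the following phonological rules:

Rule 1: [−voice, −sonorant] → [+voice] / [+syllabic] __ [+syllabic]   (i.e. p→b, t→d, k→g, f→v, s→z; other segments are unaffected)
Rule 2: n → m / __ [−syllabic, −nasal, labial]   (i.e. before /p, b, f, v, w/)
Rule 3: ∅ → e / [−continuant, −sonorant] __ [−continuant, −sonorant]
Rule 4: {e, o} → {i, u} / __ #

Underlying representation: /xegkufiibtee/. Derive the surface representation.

Rule 1 (intervocalic voicing): /f/ is a voiceless obstruent between vowels /u/ and /i/, so it voices to [v]. /xegkufiibtee/ → xegkuviibtee.
Rule 2 (nasal place assimilation): no segment meets the environment; /xegkuviibtee/ is unchanged.
Rule 3 (stop-cluster e-epenthesis): /g/ and /k/ form a stop–stop cluster, so [e] is inserted between them. /b/ and /t/ form a stop–stop cluster, so [e] is inserted between them. /xegkuviibtee/ → xegekuviibetee.
Rule 4 (final vowel raising): /e/ is a mid vowel in word-final position, so it raises to [i]. /xegekuviibetee/ → xegekuviibetei.

xegekuviibetei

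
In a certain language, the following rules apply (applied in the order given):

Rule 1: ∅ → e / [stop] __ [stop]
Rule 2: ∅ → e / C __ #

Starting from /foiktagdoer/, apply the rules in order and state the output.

foiketagedoere

Rule 1 (stop-cluster e-epenthesis): /k/ and /t/ form a stop–stop cluster, so [e] is inserted between them. /g/ and /d/ form a stop–stop cluster, so [e] is inserted between them. /foiktagdoer/ → foiketagedoer.
Rule 2 (final e-epenthesis): the form ends in the consonant /r/, so [e] is inserted word-finally. /foiketagedoer/ → foiketagedoere.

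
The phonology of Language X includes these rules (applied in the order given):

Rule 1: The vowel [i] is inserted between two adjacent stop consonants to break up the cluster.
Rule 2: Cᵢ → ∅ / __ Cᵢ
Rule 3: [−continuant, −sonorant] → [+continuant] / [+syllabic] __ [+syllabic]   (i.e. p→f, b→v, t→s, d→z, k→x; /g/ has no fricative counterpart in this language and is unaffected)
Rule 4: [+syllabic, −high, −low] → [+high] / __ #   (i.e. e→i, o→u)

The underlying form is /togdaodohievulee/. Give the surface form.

togizaozohievulei

Rule 1 (stop-cluster i-epenthesis): /g/ and /d/ form a stop–stop cluster, so [i] is inserted between them. /togdaodohievulee/ → togidaodohievulee.
Rule 2 (degemination): no segment meets the environment; /togidaodohievulee/ is unchanged.
Rule 3 (intervocalic spirantization): /d/ is a stop between vowels /i/ and /a/, so it spirantizes to the fricative [z]. /d/ is a stop between vowels /o/ and /o/, so it spirantizes to the fricative [z]. /togidaodohievulee/ → togizaozohievulee.
Rule 4 (final vowel raising): /e/ is a mid vowel in word-final position, so it raises to [i]. /togizaozohievulee/ → togizaozohievulei.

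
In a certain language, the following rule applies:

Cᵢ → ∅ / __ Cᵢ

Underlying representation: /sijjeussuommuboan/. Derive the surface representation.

sijeusuomuboan

/jj/ is a geminate; the first /j/ deletes.
/ss/ is a geminate; the first /s/ deletes.
/mm/ is a geminate; the first /m/ deletes.
The other instances of /s/, /j/, /m/, /b/, /n/ do not occur in the required environment and remain unchanged.
Surface form: [sijeusuomuboan].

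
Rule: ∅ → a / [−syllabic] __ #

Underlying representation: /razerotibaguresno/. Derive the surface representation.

No segment of /razerotibaguresno/ meets the structural description of the rule, so the form surfaces unchanged.

razerotibaguresno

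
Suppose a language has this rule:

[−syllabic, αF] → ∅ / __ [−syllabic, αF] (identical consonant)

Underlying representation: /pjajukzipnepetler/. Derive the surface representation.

No segment of /pjajukzipnepetler/ meets the structural description of the rule, so the form surfaces unchanged.

pjajukzipnepetler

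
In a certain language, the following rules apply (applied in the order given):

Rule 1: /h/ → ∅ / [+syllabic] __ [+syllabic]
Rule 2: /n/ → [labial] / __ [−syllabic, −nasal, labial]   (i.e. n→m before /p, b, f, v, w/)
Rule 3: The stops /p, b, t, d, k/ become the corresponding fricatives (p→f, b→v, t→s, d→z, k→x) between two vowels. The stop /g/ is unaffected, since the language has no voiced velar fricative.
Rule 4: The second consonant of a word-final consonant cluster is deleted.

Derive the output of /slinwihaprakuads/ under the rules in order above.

Rule 1 (intervocalic h-deletion): /h/ occurs between vowels /i/ and /a/, so it deletes. /slinwihaprakuads/ → slinwiaprakuads.
Rule 2 (nasal place assimilation): /n/ precedes the labial consonant /w/, so it assimilates in place to [m]. /slinwiaprakuads/ → slimwiaprakuads.
Rule 3 (intervocalic spirantization): /k/ is a stop between vowels /a/ and /u/, so it spirantizes to the fricative [x]. /slimwiaprakuads/ → slimwiapraxuads.
Rule 4 (final cluster simplification): /s/ is the second consonant of a word-final cluster /ds/, so it deletes. /slimwiapraxuads/ → slimwiapraxuad.

slimwiapraxuad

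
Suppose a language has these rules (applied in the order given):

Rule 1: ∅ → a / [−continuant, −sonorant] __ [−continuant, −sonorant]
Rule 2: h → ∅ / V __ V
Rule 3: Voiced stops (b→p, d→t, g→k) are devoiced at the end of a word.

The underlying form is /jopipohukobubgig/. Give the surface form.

jopipoukobubagik

Rule 1 (stop-cluster a-epenthesis): /b/ and /g/ form a stop–stop cluster, so [a] is inserted between them. /jopipohukobubgig/ → jopipohukobubagig.
Rule 2 (intervocalic h-deletion): /h/ occurs between vowels /o/ and /u/, so it deletes. /jopipohukobubagig/ → jopipoukobubagig.
Rule 3 (final devoicing): /g/ is a voiced stop in word-final position, so it devoices to [k]. /jopipoukobubagig/ → jopipoukobubagik.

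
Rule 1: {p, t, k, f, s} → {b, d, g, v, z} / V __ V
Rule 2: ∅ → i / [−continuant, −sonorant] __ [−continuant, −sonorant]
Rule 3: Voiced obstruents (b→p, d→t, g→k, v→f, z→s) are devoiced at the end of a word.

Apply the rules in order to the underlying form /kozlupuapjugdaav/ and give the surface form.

Rule 1 (intervocalic voicing): /p/ is a voiceless obstruent between vowels /u/ and /u/, so it voices to [b]. /kozlupuapjugdaav/ → kozlubuapjugdaav.
Rule 2 (stop-cluster i-epenthesis): /g/ and /d/ form a stop–stop cluster, so [i] is inserted between them. /kozlubuapjugdaav/ → kozlubuapjugidaav.
Rule 3 (final devoicing): /v/ is a voiced obstruent in word-final position, so it devoices to [f]. /kozlubuapjugidaav/ → kozlubuapjugidaaf.

kozlubuapjugidaaf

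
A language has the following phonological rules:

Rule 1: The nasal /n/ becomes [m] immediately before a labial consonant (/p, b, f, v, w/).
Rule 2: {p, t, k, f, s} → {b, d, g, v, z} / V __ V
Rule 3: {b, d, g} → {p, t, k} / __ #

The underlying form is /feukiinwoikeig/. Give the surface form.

Rule 1 (nasal place assimilation): /n/ precedes the labial consonant /w/, so it assimilates in place to [m]. /feukiinwoikeig/ → feukiimwoikeig.
Rule 2 (intervocalic voicing): /k/ is a voiceless obstruent between vowels /u/ and /i/, so it voices to [g]. /k/ is a voiceless obstruent between vowels /i/ and /e/, so it voices to [g]. /feukiimwoikeig/ → feugiimwoigeig.
Rule 3 (final devoicing): /g/ is a voiced stop in word-final position, so it devoices to [k]. /feugiimwoigeig/ → feugiimwoigeik.

feugiimwoigeik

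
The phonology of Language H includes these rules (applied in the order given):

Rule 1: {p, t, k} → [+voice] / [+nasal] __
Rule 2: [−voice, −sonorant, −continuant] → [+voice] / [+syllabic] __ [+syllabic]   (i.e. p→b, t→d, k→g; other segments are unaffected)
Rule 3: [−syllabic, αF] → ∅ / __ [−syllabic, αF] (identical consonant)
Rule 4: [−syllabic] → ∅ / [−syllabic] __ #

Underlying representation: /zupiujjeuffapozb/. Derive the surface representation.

zubiujeufaboz

Rule 1 (post-nasal voicing): no segment meets the environment; /zupiujjeuffapozb/ is unchanged.
Rule 2 (intervocalic voicing): /p/ is a voiceless stop between vowels /u/ and /i/, so it voices to [b]. /p/ is a voiceless stop between vowels /a/ and /o/, so it voices to [b]. /zupiujjeuffapozb/ → zubiujjeuffabozb.
Rule 3 (degemination): /jj/ is a geminate; the first /j/ deletes. /ff/ is a geminate; the first /f/ deletes. /zubiujjeuffabozb/ → zubiujeufabozb.
Rule 4 (final cluster simplification): /b/ is the second consonant of a word-final cluster /zb/, so it deletes. /zubiujeufabozb/ → zubiujeufaboz.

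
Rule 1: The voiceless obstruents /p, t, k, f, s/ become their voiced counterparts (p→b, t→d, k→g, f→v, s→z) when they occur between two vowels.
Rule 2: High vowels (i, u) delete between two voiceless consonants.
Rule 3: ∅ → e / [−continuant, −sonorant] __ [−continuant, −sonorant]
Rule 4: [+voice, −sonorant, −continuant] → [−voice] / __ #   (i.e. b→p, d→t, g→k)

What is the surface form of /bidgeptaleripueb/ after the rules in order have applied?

Rule 1 (intervocalic voicing): /p/ is a voiceless obstruent between vowels /i/ and /u/, so it voices to [b]. /bidgeptaleripueb/ → bidgeptaleribueb.
Rule 2 (high vowel syncope): no segment meets the environment; /bidgeptaleribueb/ is unchanged.
Rule 3 (stop-cluster e-epenthesis): /d/ and /g/ form a stop–stop cluster, so [e] is inserted between them. /p/ and /t/ form a stop–stop cluster, so [e] is inserted between them. /bidgeptaleribueb/ → bidegepetaleribueb.
Rule 4 (final devoicing): /b/ is a voiced stop in word-final position, so it devoices to [p]. /bidegepetaleribueb/ → bidegepetaleribuep.

bidegepetaleribuep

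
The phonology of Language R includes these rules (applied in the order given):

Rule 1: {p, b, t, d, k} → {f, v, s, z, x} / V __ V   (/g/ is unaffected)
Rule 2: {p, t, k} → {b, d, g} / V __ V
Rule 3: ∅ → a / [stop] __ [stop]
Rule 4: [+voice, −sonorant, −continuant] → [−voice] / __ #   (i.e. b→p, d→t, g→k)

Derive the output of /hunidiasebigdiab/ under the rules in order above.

Rule 1 (intervocalic spirantization): /d/ is a stop between vowels /i/ and /i/, so it spirantizes to the fricative [z]. /b/ is a stop between vowels /e/ and /i/, so it spirantizes to the fricative [v]. /hunidiasebigdiab/ → huniziasevigdiab.
Rule 2 (intervocalic voicing): no segment meets the environment; /huniziasevigdiab/ is unchanged.
Rule 3 (stop-cluster a-epenthesis): /g/ and /d/ form a stop–stop cluster, so [a] is inserted between them. /huniziasevigdiab/ → huniziasevigadiab.
Rule 4 (final devoicing): /b/ is a voiced stop in word-final position, so it devoices to [p]. /huniziasevigadiab/ → huniziasevigadiap.

huniziasevigadiap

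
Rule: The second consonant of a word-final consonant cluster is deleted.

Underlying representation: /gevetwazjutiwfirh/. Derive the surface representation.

gevetwazjutiwfir

/h/ is the second consonant of a word-final cluster /rh/, so it deletes.
Surface form: [gevetwazjutiwfir].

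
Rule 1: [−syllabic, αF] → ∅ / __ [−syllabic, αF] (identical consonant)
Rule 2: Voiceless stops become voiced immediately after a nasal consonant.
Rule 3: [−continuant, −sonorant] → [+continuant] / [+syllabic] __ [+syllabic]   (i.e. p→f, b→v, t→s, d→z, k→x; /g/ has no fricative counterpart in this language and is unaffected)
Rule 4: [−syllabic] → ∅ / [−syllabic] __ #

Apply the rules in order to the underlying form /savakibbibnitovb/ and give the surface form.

Rule 1 (degemination): /bb/ is a geminate; the first /b/ deletes. /savakibbibnitovb/ → savakibibnitovb.
Rule 2 (post-nasal voicing): no segment meets the environment; /savakibibnitovb/ is unchanged.
Rule 3 (intervocalic spirantization): /k/ is a stop between vowels /a/ and /i/, so it spirantizes to the fricative [x]. /b/ is a stop between vowels /i/ and /i/, so it spirantizes to the fricative [v]. /t/ is a stop between vowels /i/ and /o/, so it spirantizes to the fricative [s]. /savakibibnitovb/ → savaxivibnisovb.
Rule 4 (final cluster simplification): /b/ is the second consonant of a word-final cluster /vb/, so it deletes. /savaxivibnisovb/ → savaxivibnisov.

savaxivibnisov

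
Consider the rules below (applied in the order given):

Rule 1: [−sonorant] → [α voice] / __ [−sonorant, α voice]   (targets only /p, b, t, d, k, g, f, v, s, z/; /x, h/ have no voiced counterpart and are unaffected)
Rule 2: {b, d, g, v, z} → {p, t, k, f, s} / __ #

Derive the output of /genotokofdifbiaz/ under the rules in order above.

genotokovdivbias

Rule 1 (regressive voicing assimilation): /f/ precedes the voiced obstruent /d/, so it voices to [v] by assimilation. /f/ precedes the voiced obstruent /b/, so it voices to [v] by assimilation. /genotokofdifbiaz/ → genotokovdivbiaz.
Rule 2 (final devoicing): /z/ is a voiced obstruent in word-final position, so it devoices to [s]. /genotokovdivbiaz/ → genotokovdivbias.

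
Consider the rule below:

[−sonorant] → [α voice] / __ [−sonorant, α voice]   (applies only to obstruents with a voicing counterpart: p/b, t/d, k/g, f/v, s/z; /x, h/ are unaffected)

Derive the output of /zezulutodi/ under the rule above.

No segment of /zezulutodi/ meets the structural description of the rule, so the form surfaces unchanged.

zezulutodi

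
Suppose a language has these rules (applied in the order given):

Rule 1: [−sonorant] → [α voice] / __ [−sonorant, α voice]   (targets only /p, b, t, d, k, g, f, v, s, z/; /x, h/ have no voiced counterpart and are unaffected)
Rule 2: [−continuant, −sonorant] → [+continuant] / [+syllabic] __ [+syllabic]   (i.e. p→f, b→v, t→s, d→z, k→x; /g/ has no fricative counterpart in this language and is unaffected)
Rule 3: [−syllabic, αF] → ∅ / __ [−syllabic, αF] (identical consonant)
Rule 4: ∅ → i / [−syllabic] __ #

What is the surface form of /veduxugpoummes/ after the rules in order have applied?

vezuxukpoumesi

Rule 1 (regressive voicing assimilation): /g/ precedes the voiceless obstruent /p/, so it devoices to [k] by assimilation. /veduxugpoummes/ → veduxukpoummes.
Rule 2 (intervocalic spirantization): /d/ is a stop between vowels /e/ and /u/, so it spirantizes to the fricative [z]. /veduxukpoummes/ → vezuxukpoummes.
Rule 3 (degemination): /mm/ is a geminate; the first /m/ deletes. /vezuxukpoummes/ → vezuxukpoumes.
Rule 4 (final i-epenthesis): the form ends in the consonant /s/, so [i] is inserted word-finally. /vezuxukpoumes/ → vezuxukpoumesi.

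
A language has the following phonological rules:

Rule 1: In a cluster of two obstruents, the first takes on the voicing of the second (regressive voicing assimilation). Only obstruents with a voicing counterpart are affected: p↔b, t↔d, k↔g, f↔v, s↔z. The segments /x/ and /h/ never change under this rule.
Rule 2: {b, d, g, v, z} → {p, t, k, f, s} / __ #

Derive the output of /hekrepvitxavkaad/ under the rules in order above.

Rule 1 (regressive voicing assimilation): /p/ precedes the voiced obstruent /v/, so it voices to [b] by assimilation. /v/ precedes the voiceless obstruent /k/, so it devoices to [f] by assimilation. /hekrepvitxavkaad/ → hekrebvitxafkaad.
Rule 2 (final devoicing): /d/ is a voiced obstruent in word-final position, so it devoices to [t]. /hekrebvitxafkaad/ → hekrebvitxafkaat.

hekrebvitxafkaat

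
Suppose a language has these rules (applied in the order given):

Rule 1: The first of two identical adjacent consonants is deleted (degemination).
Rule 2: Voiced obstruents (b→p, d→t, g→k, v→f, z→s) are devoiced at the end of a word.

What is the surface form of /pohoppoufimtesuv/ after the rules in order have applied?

pohopoufimtesuf

Rule 1 (degemination): /pp/ is a geminate; the first /p/ deletes. /pohoppoufimtesuv/ → pohopoufimtesuv.
Rule 2 (final devoicing): /v/ is a voiced obstruent in word-final position, so it devoices to [f]. /pohopoufimtesuv/ → pohopoufimtesuf.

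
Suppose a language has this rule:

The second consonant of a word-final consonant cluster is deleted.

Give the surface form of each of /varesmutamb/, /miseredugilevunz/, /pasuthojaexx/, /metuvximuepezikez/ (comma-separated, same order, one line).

/varesmutamb/: /b/ is the second consonant of a word-final cluster /mb/, so it deletes. → [varesmutam].
/miseredugilevunz/: /z/ is the second consonant of a word-final cluster /nz/, so it deletes. → [miseredugilevun].
/pasuthojaexx/: /x/ is the second consonant of a word-final cluster /xx/, so it deletes. → [pasuthojaex].
/metuvximuepezikez/: the rule's environment is not met; surfaces unchanged as [metuvximuepezikez].

varesmutam, miseredugilevun, pasuthojaex, metuvximuepezikez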